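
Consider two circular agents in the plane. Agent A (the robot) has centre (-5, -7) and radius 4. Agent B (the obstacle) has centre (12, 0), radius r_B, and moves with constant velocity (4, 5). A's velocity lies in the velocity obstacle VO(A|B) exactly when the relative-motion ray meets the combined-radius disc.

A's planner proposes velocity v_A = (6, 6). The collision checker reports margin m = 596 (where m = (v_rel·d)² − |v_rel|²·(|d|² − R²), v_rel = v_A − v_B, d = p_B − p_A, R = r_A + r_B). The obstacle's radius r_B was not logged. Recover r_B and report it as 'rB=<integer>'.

m = 596
d = (17, 7);  v_rel = (2, 1),  |v_rel|² = 5
v_rel×d = (2)·(7) − (1)·(17) = -3
since m = R²·5 − (-3)²:  R² = (9 + 596) / 5 = 121
R = √121 = 11  ⇒  r_B = 11 − 4 = 7

rB=7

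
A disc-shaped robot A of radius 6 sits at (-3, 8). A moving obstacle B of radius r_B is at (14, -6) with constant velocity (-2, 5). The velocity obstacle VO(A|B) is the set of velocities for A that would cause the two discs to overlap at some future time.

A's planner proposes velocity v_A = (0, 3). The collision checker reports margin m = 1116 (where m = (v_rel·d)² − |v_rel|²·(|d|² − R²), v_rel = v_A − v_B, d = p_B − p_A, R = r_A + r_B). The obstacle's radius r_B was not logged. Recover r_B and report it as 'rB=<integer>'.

m = 1116
d = (17, -14);  v_rel = (2, -2),  |v_rel|² = 8
v_rel×d = (2)·(-14) − (-2)·(17) = 6
since m = R²·8 − 6²:  R² = (36 + 1116) / 8 = 144
R = √144 = 12  ⇒  r_B = 12 − 6 = 6

rB=6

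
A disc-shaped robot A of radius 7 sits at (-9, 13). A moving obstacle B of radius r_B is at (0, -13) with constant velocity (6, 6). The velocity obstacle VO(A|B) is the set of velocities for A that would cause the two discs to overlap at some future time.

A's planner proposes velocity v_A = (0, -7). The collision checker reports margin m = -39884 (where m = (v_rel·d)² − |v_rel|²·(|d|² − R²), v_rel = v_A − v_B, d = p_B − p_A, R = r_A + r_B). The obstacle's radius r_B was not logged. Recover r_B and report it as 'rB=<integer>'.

m = -39884
d = (9, -26);  v_rel = (-6, -13),  |v_rel|² = 205
v_rel×d = (-6)·(-26) − (-13)·(9) = 273
since m = R²·205 − 273²:  R² = (74529 + -39884) / 205 = 169
R = √169 = 13  ⇒  r_B = 13 − 7 = 6

rB=6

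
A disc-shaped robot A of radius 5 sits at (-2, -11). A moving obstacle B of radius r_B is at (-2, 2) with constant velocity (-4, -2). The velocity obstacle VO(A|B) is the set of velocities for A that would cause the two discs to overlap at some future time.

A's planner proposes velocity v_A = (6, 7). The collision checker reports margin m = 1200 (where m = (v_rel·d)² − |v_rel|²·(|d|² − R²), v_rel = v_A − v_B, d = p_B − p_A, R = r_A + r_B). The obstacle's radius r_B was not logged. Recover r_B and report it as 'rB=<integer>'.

m = 1200
d = (0, 13);  v_rel = (10, 9),  |v_rel|² = 181
v_rel×d = (10)·(13) − (9)·(0) = 130
since m = R²·181 − 130²:  R² = (16900 + 1200) / 181 = 100
R = √100 = 10  ⇒  r_B = 10 − 5 = 5

rB=5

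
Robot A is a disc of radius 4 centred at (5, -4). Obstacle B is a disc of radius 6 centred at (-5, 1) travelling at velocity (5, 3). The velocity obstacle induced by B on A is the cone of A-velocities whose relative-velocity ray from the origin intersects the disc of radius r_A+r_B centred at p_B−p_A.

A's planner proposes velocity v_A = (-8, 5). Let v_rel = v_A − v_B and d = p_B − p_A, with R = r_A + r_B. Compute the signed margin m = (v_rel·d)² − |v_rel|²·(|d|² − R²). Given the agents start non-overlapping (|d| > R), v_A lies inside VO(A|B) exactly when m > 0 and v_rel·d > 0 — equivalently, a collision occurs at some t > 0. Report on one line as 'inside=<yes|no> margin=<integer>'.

d = (-10, 5),  |d|² = 125;  R = 4+6 = 10,  c = 125−10² = 25
v_rel = (-13, 2),  |v_rel|² = 173;  v_rel·d = (-13)·(-10) + (2)·(5) = 140
173·t² − 280·t + 25 = 0  ⇒  m = 140² − 173·25 = 15275
m = 15275 > 0,  v_rel·d = 140 > 0  ⇒  inside

inside=yes margin=15275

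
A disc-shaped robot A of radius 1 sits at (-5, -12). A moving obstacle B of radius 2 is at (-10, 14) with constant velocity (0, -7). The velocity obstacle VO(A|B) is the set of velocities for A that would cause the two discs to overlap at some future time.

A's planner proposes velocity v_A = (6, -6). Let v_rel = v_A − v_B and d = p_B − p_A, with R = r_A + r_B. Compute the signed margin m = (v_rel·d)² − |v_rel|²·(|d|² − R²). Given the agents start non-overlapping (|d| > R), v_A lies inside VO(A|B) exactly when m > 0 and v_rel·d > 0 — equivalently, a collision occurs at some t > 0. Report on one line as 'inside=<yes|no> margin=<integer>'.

d = (-5, 26),  |d|² = 701;  R = 1+2 = 3,  c = 701−3² = 692
v_rel = (6, 1),  |v_rel|² = 37;  v_rel·d = (6)·(-5) + (1)·(26) = -4
37·t² + 8·t + 692 = 0  ⇒  m = (-4)² − 37·692 = -25588
m = -25588 < 0,  v_rel·d = -4 < 0  ⇒  outside

inside=no margin=-25588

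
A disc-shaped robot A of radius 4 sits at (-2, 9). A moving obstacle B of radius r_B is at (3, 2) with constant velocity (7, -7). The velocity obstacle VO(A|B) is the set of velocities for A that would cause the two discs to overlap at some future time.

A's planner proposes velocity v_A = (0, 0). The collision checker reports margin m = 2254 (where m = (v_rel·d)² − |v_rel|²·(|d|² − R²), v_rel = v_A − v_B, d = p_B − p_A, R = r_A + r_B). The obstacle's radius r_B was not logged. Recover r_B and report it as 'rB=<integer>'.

m = 2254
d = (5, -7);  v_rel = (-7, 7),  |v_rel|² = 98
v_rel×d = (-7)·(-7) − (7)·(5) = 14
since m = R²·98 − 14²:  R² = (196 + 2254) / 98 = 25
R = √25 = 5  ⇒  r_B = 5 − 4 = 1

rB=1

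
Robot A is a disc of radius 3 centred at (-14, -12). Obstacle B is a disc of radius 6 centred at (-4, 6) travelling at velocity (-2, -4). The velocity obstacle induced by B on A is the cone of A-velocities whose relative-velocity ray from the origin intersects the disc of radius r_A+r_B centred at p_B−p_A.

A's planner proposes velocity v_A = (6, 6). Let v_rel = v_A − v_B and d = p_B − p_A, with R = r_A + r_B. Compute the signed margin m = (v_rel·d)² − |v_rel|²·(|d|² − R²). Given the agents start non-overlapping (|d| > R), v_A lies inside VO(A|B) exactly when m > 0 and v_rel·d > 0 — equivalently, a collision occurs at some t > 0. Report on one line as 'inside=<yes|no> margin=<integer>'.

d = (10, 18),  |d|² = 424;  R = 3+6 = 9,  c = 424−9² = 343
v_rel = (8, 10),  |v_rel|² = 164;  v_rel·d = (8)·(10) + (10)·(18) = 260
164·t² − 520·t + 343 = 0  ⇒  m = 260² − 164·343 = 11348
m = 11348 > 0,  v_rel·d = 260 > 0  ⇒  inside

inside=yes margin=11348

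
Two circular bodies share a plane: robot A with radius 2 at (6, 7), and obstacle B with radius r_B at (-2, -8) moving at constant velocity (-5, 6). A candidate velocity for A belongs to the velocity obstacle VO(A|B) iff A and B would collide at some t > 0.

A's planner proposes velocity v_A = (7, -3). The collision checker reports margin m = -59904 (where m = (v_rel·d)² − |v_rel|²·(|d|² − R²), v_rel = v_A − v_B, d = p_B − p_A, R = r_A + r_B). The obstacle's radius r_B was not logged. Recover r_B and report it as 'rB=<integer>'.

m = -59904
d = (-8, -15);  v_rel = (12, -9),  |v_rel|² = 225
v_rel×d = (12)·(-15) − (-9)·(-8) = -252
since m = R²·225 − (-252)²:  R² = (63504 + -59904) / 225 = 16
R = √16 = 4  ⇒  r_B = 4 − 2 = 2

rB=2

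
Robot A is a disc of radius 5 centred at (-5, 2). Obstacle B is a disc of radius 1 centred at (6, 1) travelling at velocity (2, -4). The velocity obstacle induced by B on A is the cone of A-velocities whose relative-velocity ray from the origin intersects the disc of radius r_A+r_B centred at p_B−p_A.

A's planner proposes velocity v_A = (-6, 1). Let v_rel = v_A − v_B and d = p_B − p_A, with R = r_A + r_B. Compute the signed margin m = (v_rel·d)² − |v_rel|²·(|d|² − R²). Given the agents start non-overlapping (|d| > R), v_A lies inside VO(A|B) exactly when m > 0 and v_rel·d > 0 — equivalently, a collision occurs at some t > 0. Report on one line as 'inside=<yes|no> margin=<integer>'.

d = (11, -1),  |d|² = 122;  R = 5+1 = 6,  c = 122−6² = 86
v_rel = (-8, 5),  |v_rel|² = 89;  v_rel·d = (-8)·(11) + (5)·(-1) = -93
89·t² + 186·t + 86 = 0  ⇒  m = (-93)² − 89·86 = 995
m = 995 > 0,  v_rel·d = -93 < 0  ⇒  outside

inside=no margin=995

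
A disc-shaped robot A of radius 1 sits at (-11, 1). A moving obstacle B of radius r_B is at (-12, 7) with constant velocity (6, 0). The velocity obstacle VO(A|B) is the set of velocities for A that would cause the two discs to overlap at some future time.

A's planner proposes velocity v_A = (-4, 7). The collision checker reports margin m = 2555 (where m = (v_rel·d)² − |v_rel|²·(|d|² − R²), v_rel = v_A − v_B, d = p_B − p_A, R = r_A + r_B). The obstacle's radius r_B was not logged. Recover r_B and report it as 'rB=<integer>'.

m = 2555
d = (-1, 6);  v_rel = (-10, 7),  |v_rel|² = 149
v_rel×d = (-10)·(6) − (7)·(-1) = -53
since m = R²·149 − (-53)²:  R² = (2809 + 2555) / 149 = 36
R = √36 = 6  ⇒  r_B = 6 − 1 = 5

rB=5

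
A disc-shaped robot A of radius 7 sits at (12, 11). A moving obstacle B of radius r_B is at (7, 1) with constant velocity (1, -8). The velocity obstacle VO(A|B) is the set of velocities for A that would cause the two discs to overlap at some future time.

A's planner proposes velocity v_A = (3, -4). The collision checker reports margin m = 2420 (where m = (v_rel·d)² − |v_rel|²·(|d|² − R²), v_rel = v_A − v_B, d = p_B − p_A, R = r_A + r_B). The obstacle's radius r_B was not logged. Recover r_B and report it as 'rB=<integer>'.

m = 2420
d = (-5, -10);  v_rel = (2, 4),  |v_rel|² = 20
v_rel×d = (2)·(-10) − (4)·(-5) = 0
since m = R²·20 − 0²:  R² = (0 + 2420) / 20 = 121
R = √121 = 11  ⇒  r_B = 11 − 7 = 4

rB=4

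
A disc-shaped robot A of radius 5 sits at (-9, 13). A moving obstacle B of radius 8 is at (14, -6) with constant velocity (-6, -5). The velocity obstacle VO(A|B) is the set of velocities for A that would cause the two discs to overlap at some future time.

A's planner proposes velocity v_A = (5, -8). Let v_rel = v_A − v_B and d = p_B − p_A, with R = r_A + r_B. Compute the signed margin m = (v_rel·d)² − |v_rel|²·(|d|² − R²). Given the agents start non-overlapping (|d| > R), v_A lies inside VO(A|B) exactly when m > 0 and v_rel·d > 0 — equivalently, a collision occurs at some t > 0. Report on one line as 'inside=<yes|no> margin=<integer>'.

d = (23, -19),  |d|² = 890;  R = 5+8 = 13,  c = 890−13² = 721
v_rel = (11, -3),  |v_rel|² = 130;  v_rel·d = (11)·(23) + (-3)·(-19) = 310
130·t² − 620·t + 721 = 0  ⇒  m = 310² − 130·721 = 2370
m = 2370 > 0,  v_rel·d = 310 > 0  ⇒  inside

inside=yes margin=2370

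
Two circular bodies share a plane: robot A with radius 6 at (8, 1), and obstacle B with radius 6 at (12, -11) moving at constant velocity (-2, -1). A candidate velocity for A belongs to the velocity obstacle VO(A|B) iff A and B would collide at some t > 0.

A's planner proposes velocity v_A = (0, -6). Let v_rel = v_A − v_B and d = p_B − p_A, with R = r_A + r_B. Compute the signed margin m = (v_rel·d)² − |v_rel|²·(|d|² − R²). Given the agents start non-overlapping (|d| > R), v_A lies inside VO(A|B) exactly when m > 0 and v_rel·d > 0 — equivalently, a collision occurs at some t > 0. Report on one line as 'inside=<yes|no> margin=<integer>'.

d = (4, -12),  |d|² = 160;  R = 6+6 = 12,  c = 160−12² = 16
v_rel = (2, -5),  |v_rel|² = 29;  v_rel·d = (2)·(4) + (-5)·(-12) = 68
29·t² − 136·t + 16 = 0  ⇒  m = 68² − 29·16 = 4160
m = 4160 > 0,  v_rel·d = 68 > 0  ⇒  inside

inside=yes margin=4160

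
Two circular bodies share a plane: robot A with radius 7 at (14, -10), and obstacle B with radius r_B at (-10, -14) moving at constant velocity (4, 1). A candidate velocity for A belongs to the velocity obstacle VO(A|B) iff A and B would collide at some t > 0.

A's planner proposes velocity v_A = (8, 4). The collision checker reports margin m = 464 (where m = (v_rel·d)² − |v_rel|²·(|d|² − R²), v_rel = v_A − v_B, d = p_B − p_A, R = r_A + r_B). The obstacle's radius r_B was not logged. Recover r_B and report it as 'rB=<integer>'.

m = 464
d = (-24, -4);  v_rel = (4, 3),  |v_rel|² = 25
v_rel×d = (4)·(-4) − (3)·(-24) = 56
since m = R²·25 − 56²:  R² = (3136 + 464) / 25 = 144
R = √144 = 12  ⇒  r_B = 12 − 7 = 5

rB=5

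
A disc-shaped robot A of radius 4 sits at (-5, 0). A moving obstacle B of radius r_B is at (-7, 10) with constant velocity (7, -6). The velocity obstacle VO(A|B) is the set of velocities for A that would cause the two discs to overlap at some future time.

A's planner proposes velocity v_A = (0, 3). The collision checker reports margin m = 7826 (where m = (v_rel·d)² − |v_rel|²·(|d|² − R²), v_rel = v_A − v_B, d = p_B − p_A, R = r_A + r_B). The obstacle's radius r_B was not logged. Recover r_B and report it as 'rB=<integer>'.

m = 7826
d = (-2, 10);  v_rel = (-7, 9),  |v_rel|² = 130
v_rel×d = (-7)·(10) − (9)·(-2) = -52
since m = R²·130 − (-52)²:  R² = (2704 + 7826) / 130 = 81
R = √81 = 9  ⇒  r_B = 9 − 4 = 5

rB=5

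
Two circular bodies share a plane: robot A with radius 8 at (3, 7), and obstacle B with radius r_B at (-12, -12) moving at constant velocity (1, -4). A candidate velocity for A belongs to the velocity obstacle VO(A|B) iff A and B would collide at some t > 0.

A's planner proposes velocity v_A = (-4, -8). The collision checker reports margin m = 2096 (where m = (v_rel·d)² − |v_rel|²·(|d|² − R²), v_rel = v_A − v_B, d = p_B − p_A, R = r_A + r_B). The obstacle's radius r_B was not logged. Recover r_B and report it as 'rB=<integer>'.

m = 2096
d = (-15, -19);  v_rel = (-5, -4),  |v_rel|² = 41
v_rel×d = (-5)·(-19) − (-4)·(-15) = 35
since m = R²·41 − 35²:  R² = (1225 + 2096) / 41 = 81
R = √81 = 9  ⇒  r_B = 9 − 8 = 1

rB=1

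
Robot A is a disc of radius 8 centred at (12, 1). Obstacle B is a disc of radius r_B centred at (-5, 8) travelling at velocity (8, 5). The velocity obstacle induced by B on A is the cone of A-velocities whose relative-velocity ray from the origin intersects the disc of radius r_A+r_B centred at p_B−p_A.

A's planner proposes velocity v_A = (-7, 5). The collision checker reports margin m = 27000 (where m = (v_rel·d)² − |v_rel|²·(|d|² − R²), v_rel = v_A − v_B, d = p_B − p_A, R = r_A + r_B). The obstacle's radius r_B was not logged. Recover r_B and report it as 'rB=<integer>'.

m = 27000
d = (-17, 7);  v_rel = (-15, 0),  |v_rel|² = 225
v_rel×d = (-15)·(7) − (0)·(-17) = -105
since m = R²·225 − (-105)²:  R² = (11025 + 27000) / 225 = 169
R = √169 = 13  ⇒  r_B = 13 − 8 = 5

rB=5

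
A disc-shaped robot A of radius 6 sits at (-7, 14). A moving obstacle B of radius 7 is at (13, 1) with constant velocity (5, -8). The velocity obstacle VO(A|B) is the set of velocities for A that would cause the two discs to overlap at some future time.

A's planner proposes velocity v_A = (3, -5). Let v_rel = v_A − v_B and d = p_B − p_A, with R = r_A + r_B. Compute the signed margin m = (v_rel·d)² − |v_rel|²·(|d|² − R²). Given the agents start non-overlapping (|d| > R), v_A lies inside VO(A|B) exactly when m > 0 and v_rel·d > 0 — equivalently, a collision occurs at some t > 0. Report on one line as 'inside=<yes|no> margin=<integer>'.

d = (20, -13),  |d|² = 569;  R = 6+7 = 13,  c = 569−13² = 400
v_rel = (-2, 3),  |v_rel|² = 13;  v_rel·d = (-2)·(20) + (3)·(-13) = -79
13·t² + 158·t + 400 = 0  ⇒  m = (-79)² − 13·400 = 1041
m = 1041 > 0,  v_rel·d = -79 < 0  ⇒  outside

inside=no margin=1041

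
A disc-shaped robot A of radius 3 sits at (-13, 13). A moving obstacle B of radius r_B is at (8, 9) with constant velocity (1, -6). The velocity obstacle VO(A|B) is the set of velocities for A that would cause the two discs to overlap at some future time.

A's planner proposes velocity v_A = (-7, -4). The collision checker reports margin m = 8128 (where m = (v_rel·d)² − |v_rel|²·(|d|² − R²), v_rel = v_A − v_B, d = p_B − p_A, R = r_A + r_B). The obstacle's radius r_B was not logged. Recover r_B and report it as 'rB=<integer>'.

m = 8128
d = (21, -4);  v_rel = (-8, 2),  |v_rel|² = 68
v_rel×d = (-8)·(-4) − (2)·(21) = -10
since m = R²·68 − (-10)²:  R² = (100 + 8128) / 68 = 121
R = √121 = 11  ⇒  r_B = 11 − 3 = 8

rB=8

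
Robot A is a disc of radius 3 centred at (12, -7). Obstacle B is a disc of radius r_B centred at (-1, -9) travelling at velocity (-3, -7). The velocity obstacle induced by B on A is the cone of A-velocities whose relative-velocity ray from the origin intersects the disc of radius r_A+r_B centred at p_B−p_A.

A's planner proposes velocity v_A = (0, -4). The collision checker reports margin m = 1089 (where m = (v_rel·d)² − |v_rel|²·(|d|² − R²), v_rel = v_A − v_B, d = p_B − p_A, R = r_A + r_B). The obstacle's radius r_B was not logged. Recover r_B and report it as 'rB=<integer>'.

m = 1089
d = (-13, -2);  v_rel = (3, 3),  |v_rel|² = 18
v_rel×d = (3)·(-2) − (3)·(-13) = 33
since m = R²·18 − 33²:  R² = (1089 + 1089) / 18 = 121
R = √121 = 11  ⇒  r_B = 11 − 3 = 8

rB=8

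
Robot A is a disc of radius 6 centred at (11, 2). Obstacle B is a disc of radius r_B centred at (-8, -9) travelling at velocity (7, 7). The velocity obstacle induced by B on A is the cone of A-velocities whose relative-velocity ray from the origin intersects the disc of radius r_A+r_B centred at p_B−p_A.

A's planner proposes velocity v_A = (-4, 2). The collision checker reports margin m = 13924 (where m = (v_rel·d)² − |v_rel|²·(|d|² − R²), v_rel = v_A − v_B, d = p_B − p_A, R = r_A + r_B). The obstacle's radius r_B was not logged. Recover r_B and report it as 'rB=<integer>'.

m = 13924
d = (-19, -11);  v_rel = (-11, -5),  |v_rel|² = 146
v_rel×d = (-11)·(-11) − (-5)·(-19) = 26
since m = R²·146 − 26²:  R² = (676 + 13924) / 146 = 100
R = √100 = 10  ⇒  r_B = 10 − 6 = 4

rB=4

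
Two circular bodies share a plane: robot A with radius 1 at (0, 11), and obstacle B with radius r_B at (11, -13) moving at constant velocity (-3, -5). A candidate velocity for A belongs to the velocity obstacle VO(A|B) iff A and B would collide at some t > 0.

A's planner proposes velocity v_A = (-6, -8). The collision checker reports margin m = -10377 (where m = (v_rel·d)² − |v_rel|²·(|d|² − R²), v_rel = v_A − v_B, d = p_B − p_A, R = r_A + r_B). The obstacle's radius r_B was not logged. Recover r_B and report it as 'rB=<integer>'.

m = -10377
d = (11, -24);  v_rel = (-3, -3),  |v_rel|² = 18
v_rel×d = (-3)·(-24) − (-3)·(11) = 105
since m = R²·18 − 105²:  R² = (11025 + -10377) / 18 = 36
R = √36 = 6  ⇒  r_B = 6 − 1 = 5

rB=5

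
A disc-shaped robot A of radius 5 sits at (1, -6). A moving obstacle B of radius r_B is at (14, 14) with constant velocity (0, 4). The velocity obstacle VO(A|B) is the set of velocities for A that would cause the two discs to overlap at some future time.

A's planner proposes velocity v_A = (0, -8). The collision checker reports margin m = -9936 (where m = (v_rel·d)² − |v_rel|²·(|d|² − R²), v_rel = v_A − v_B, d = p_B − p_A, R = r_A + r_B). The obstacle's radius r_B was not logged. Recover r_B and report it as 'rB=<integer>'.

m = -9936
d = (13, 20);  v_rel = (0, -12),  |v_rel|² = 144
v_rel×d = (0)·(20) − (-12)·(13) = 156
since m = R²·144 − 156²:  R² = (24336 + -9936) / 144 = 100
R = √100 = 10  ⇒  r_B = 10 − 5 = 5

rB=5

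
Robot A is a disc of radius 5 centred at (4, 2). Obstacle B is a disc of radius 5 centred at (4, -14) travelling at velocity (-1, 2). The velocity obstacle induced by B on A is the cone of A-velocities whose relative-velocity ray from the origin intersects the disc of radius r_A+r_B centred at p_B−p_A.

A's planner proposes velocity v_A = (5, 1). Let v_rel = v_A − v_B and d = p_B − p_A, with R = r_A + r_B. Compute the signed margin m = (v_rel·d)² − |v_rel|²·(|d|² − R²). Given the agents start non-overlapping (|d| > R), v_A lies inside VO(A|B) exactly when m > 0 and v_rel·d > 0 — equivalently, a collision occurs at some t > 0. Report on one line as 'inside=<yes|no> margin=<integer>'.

d = (0, -16),  |d|² = 256;  R = 5+5 = 10,  c = 256−10² = 156
v_rel = (6, -1),  |v_rel|² = 37;  v_rel·d = (6)·(0) + (-1)·(-16) = 16
37·t² − 32·t + 156 = 0  ⇒  m = 16² − 37·156 = -5516
m = -5516 < 0,  v_rel·d = 16 > 0  ⇒  outside

inside=no margin=-5516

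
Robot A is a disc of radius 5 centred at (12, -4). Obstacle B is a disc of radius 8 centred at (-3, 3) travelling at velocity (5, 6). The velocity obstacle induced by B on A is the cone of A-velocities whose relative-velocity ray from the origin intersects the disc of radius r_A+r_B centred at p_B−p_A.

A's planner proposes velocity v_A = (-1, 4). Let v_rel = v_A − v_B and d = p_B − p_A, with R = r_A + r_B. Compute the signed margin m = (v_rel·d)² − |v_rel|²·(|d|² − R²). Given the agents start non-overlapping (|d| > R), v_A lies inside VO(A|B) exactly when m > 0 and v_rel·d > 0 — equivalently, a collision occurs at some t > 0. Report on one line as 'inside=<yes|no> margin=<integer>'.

d = (-15, 7),  |d|² = 274;  R = 5+8 = 13,  c = 274−13² = 105
v_rel = (-6, -2),  |v_rel|² = 40;  v_rel·d = (-6)·(-15) + (-2)·(7) = 76
40·t² − 152·t + 105 = 0  ⇒  m = 76² − 40·105 = 1576
m = 1576 > 0,  v_rel·d = 76 > 0  ⇒  inside

inside=yes margin=1576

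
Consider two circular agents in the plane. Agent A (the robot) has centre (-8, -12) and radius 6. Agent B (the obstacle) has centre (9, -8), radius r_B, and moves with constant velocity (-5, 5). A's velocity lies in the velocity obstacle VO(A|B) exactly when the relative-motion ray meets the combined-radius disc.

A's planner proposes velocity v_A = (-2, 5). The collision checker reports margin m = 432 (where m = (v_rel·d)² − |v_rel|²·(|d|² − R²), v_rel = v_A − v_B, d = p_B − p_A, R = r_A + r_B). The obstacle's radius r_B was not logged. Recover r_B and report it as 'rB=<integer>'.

m = 432
d = (17, 4);  v_rel = (3, 0),  |v_rel|² = 9
v_rel×d = (3)·(4) − (0)·(17) = 12
since m = R²·9 − 12²:  R² = (144 + 432) / 9 = 64
R = √64 = 8  ⇒  r_B = 8 − 6 = 2

rB=2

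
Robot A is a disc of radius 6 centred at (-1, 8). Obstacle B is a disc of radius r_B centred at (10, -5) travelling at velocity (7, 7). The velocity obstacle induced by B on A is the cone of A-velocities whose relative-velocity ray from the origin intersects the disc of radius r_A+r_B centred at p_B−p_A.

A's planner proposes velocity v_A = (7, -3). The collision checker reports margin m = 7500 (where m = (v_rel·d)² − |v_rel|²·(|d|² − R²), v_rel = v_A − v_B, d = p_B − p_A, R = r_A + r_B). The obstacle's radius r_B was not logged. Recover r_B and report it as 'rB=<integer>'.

m = 7500
d = (11, -13);  v_rel = (0, -10),  |v_rel|² = 100
v_rel×d = (0)·(-13) − (-10)·(11) = 110
since m = R²·100 − 110²:  R² = (12100 + 7500) / 100 = 196
R = √196 = 14  ⇒  r_B = 14 − 6 = 8

rB=8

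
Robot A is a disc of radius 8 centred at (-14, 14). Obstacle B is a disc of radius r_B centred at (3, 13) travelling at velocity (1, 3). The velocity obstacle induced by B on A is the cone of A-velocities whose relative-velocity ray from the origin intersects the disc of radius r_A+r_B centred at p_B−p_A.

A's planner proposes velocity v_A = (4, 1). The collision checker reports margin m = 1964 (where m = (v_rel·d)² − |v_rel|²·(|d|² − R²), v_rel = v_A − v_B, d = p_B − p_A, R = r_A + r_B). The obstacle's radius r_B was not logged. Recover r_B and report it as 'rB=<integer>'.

m = 1964
d = (17, -1);  v_rel = (3, -2),  |v_rel|² = 13
v_rel×d = (3)·(-1) − (-2)·(17) = 31
since m = R²·13 − 31²:  R² = (961 + 1964) / 13 = 225
R = √225 = 15  ⇒  r_B = 15 − 8 = 7

rB=7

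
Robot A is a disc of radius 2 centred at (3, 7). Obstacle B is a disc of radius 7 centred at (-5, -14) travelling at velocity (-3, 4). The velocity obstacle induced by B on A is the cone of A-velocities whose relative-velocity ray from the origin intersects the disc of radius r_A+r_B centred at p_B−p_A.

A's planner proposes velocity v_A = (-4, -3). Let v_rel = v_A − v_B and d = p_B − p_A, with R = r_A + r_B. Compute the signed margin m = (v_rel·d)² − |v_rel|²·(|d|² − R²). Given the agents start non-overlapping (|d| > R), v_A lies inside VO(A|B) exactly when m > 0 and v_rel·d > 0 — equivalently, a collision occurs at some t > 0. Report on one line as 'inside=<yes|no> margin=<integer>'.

d = (-8, -21),  |d|² = 505;  R = 2+7 = 9,  c = 505−9² = 424
v_rel = (-1, -7),  |v_rel|² = 50;  v_rel·d = (-1)·(-8) + (-7)·(-21) = 155
50·t² − 310·t + 424 = 0  ⇒  m = 155² − 50·424 = 2825
m = 2825 > 0,  v_rel·d = 155 > 0  ⇒  inside

inside=yes margin=2825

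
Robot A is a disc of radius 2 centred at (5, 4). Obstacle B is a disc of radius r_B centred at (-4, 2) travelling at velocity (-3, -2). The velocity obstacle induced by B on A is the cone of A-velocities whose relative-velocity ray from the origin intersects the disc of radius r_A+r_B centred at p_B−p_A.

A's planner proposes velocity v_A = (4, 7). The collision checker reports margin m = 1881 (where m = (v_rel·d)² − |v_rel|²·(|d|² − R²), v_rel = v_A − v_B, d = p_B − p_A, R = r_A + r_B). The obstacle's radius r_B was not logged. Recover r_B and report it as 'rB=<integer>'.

m = 1881
d = (-9, -2);  v_rel = (7, 9),  |v_rel|² = 130
v_rel×d = (7)·(-2) − (9)·(-9) = 67
since m = R²·130 − 67²:  R² = (4489 + 1881) / 130 = 49
R = √49 = 7  ⇒  r_B = 7 − 2 = 5

rB=5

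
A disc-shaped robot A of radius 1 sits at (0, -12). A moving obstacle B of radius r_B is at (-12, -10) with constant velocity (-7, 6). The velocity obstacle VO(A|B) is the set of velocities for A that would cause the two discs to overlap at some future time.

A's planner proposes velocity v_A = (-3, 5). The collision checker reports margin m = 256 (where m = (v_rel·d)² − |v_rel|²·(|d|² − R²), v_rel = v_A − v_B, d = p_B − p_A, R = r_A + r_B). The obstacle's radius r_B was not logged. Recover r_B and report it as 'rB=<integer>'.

m = 256
d = (-12, 2);  v_rel = (4, -1),  |v_rel|² = 17
v_rel×d = (4)·(2) − (-1)·(-12) = -4
since m = R²·17 − (-4)²:  R² = (16 + 256) / 17 = 16
R = √16 = 4  ⇒  r_B = 4 − 1 = 3

rB=3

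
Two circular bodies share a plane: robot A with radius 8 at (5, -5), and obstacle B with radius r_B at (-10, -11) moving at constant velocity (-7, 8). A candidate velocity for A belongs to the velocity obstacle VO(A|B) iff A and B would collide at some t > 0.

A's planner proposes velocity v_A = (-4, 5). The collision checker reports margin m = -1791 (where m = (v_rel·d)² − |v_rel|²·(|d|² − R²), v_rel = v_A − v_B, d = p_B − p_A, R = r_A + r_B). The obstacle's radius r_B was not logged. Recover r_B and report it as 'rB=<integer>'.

m = -1791
d = (-15, -6);  v_rel = (3, -3),  |v_rel|² = 18
v_rel×d = (3)·(-6) − (-3)·(-15) = -63
since m = R²·18 − (-63)²:  R² = (3969 + -1791) / 18 = 121
R = √121 = 11  ⇒  r_B = 11 − 8 = 3

rB=3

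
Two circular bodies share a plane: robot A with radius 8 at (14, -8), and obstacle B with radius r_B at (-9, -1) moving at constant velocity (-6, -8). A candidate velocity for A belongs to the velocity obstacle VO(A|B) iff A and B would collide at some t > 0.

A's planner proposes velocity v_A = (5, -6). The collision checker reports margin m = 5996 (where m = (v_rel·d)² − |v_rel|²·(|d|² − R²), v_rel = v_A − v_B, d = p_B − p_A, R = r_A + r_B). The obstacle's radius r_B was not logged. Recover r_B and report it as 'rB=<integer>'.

m = 5996
d = (-23, 7);  v_rel = (11, 2),  |v_rel|² = 125
v_rel×d = (11)·(7) − (2)·(-23) = 123
since m = R²·125 − 123²:  R² = (15129 + 5996) / 125 = 169
R = √169 = 13  ⇒  r_B = 13 − 8 = 5

rB=5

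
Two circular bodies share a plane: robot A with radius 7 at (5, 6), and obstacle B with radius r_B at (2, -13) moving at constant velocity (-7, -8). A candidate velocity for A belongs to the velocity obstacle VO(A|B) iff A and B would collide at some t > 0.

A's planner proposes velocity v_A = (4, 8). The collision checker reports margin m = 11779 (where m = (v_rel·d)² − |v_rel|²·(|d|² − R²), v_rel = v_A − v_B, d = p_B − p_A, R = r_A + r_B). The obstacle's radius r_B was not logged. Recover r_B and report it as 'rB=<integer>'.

m = 11779
d = (-3, -19);  v_rel = (11, 16),  |v_rel|² = 377
v_rel×d = (11)·(-19) − (16)·(-3) = -161
since m = R²·377 − (-161)²:  R² = (25921 + 11779) / 377 = 100
R = √100 = 10  ⇒  r_B = 10 − 7 = 3

rB=3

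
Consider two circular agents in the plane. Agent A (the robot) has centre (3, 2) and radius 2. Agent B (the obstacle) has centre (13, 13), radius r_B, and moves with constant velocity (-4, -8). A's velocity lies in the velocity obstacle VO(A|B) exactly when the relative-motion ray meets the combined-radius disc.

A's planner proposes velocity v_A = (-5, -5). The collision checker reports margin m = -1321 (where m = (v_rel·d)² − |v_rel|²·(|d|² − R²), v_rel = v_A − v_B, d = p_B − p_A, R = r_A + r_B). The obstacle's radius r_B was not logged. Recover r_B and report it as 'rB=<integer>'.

m = -1321
d = (10, 11);  v_rel = (-1, 3),  |v_rel|² = 10
v_rel×d = (-1)·(11) − (3)·(10) = -41
since m = R²·10 − (-41)²:  R² = (1681 + -1321) / 10 = 36
R = √36 = 6  ⇒  r_B = 6 − 2 = 4

rB=4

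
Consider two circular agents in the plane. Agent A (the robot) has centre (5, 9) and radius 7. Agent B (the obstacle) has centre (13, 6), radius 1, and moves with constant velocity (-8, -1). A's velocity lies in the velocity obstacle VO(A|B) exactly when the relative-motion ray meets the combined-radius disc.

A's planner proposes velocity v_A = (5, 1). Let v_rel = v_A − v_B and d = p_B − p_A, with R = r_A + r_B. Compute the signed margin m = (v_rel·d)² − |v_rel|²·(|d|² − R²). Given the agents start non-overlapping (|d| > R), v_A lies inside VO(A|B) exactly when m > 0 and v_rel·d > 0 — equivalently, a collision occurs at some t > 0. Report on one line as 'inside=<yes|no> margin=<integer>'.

d = (8, -3),  |d|² = 73;  R = 7+1 = 8,  c = 73−8² = 9
v_rel = (13, 2),  |v_rel|² = 173;  v_rel·d = (13)·(8) + (2)·(-3) = 98
173·t² − 196·t + 9 = 0  ⇒  m = 98² − 173·9 = 8047
m = 8047 > 0,  v_rel·d = 98 > 0  ⇒  inside

inside=yes margin=8047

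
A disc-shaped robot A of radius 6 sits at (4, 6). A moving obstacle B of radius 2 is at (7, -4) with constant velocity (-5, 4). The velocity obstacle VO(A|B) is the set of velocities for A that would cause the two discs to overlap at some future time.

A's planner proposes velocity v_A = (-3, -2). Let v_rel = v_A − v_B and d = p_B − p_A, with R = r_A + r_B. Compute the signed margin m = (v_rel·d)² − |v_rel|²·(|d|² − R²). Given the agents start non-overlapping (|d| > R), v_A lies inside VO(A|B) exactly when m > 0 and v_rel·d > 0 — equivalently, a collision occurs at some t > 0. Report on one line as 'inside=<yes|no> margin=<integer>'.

d = (3, -10),  |d|² = 109;  R = 6+2 = 8,  c = 109−8² = 45
v_rel = (2, -6),  |v_rel|² = 40;  v_rel·d = (2)·(3) + (-6)·(-10) = 66
40·t² − 132·t + 45 = 0  ⇒  m = 66² − 40·45 = 2556
m = 2556 > 0,  v_rel·d = 66 > 0  ⇒  inside

inside=yes margin=2556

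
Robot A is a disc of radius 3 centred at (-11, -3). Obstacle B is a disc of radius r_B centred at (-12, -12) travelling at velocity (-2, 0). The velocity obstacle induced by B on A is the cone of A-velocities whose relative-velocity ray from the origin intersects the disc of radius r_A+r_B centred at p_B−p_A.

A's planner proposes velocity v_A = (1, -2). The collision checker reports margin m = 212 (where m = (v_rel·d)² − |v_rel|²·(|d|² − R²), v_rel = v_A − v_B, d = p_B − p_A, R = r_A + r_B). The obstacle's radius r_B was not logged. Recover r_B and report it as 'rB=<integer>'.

m = 212
d = (-1, -9);  v_rel = (3, -2),  |v_rel|² = 13
v_rel×d = (3)·(-9) − (-2)·(-1) = -29
since m = R²·13 − (-29)²:  R² = (841 + 212) / 13 = 81
R = √81 = 9  ⇒  r_B = 9 − 3 = 6

rB=6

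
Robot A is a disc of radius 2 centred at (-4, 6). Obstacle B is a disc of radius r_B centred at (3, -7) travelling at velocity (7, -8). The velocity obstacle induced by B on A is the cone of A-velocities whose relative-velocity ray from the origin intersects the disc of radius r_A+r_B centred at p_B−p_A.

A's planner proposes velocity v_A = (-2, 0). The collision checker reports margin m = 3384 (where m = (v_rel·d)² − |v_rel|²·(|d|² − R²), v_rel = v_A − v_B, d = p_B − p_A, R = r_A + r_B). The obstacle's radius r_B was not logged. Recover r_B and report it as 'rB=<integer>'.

m = 3384
d = (7, -13);  v_rel = (-9, 8),  |v_rel|² = 145
v_rel×d = (-9)·(-13) − (8)·(7) = 61
since m = R²·145 − 61²:  R² = (3721 + 3384) / 145 = 49
R = √49 = 7  ⇒  r_B = 7 − 2 = 5

rB=5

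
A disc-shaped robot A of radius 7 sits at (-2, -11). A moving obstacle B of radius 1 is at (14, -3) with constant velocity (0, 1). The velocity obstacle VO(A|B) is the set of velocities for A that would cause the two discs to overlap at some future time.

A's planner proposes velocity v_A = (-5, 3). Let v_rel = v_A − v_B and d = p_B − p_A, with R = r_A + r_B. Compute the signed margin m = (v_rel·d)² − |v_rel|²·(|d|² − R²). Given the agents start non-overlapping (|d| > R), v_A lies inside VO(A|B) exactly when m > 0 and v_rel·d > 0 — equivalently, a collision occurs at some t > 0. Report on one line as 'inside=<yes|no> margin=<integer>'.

d = (16, 8),  |d|² = 320;  R = 7+1 = 8,  c = 320−8² = 256
v_rel = (-5, 2),  |v_rel|² = 29;  v_rel·d = (-5)·(16) + (2)·(8) = -64
29·t² + 128·t + 256 = 0  ⇒  m = (-64)² − 29·256 = -3328
m = -3328 < 0,  v_rel·d = -64 < 0  ⇒  outside

inside=no margin=-3328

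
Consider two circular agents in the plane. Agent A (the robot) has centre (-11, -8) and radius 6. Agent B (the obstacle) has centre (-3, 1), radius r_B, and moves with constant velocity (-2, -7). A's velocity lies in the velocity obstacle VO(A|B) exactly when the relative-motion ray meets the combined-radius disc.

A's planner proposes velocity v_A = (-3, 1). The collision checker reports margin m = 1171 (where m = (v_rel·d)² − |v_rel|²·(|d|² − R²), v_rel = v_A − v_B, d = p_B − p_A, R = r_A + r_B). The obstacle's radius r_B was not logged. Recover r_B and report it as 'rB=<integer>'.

m = 1171
d = (8, 9);  v_rel = (-1, 8),  |v_rel|² = 65
v_rel×d = (-1)·(9) − (8)·(8) = -73
since m = R²·65 − (-73)²:  R² = (5329 + 1171) / 65 = 100
R = √100 = 10  ⇒  r_B = 10 − 6 = 4

rB=4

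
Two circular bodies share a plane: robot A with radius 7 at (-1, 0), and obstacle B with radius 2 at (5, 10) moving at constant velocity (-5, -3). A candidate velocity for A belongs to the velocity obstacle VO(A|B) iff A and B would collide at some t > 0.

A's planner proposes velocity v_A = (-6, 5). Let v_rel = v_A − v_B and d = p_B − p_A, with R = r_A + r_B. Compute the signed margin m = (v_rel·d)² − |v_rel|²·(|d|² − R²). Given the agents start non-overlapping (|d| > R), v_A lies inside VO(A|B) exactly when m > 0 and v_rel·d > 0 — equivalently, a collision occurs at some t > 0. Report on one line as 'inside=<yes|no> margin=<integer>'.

d = (6, 10),  |d|² = 136;  R = 7+2 = 9,  c = 136−9² = 55
v_rel = (-1, 8),  |v_rel|² = 65;  v_rel·d = (-1)·(6) + (8)·(10) = 74
65·t² − 148·t + 55 = 0  ⇒  m = 74² − 65·55 = 1901
m = 1901 > 0,  v_rel·d = 74 > 0  ⇒  inside

inside=yes margin=1901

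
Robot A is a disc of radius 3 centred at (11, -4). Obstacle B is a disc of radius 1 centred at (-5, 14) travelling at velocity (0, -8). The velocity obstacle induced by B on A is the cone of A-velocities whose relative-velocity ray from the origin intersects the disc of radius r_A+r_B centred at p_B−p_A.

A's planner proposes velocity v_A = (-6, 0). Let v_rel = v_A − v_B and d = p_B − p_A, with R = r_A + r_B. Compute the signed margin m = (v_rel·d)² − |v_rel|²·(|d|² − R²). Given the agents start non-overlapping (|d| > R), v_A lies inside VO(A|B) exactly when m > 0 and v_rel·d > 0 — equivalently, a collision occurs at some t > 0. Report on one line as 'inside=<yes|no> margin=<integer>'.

d = (-16, 18),  |d|² = 580;  R = 3+1 = 4,  c = 580−4² = 564
v_rel = (-6, 8),  |v_rel|² = 100;  v_rel·d = (-6)·(-16) + (8)·(18) = 240
100·t² − 480·t + 564 = 0  ⇒  m = 240² − 100·564 = 1200
m = 1200 > 0,  v_rel·d = 240 > 0  ⇒  inside

inside=yes margin=1200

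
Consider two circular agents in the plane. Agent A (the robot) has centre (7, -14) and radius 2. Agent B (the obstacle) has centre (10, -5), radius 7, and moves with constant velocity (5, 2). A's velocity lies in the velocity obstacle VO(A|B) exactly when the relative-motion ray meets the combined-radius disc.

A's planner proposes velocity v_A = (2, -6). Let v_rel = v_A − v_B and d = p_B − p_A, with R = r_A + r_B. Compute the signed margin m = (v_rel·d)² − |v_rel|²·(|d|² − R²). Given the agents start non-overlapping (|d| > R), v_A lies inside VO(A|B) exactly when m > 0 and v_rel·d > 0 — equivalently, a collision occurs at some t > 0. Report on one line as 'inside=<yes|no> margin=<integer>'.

d = (3, 9),  |d|² = 90;  R = 2+7 = 9,  c = 90−9² = 9
v_rel = (-3, -8),  |v_rel|² = 73;  v_rel·d = (-3)·(3) + (-8)·(9) = -81
73·t² + 162·t + 9 = 0  ⇒  m = (-81)² − 73·9 = 5904
m = 5904 > 0,  v_rel·d = -81 < 0  ⇒  outside

inside=no margin=5904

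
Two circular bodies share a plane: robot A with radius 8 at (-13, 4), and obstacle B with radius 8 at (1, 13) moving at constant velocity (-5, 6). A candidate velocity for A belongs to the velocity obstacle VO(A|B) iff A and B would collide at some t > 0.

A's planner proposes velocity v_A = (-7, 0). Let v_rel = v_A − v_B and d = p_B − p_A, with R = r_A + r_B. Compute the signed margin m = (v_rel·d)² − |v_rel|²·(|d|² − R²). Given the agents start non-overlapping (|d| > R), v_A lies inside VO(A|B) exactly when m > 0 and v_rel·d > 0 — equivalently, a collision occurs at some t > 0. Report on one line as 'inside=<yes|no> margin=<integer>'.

d = (14, 9),  |d|² = 277;  R = 8+8 = 16,  c = 277−16² = 21
v_rel = (-2, -6),  |v_rel|² = 40;  v_rel·d = (-2)·(14) + (-6)·(9) = -82
40·t² + 164·t + 21 = 0  ⇒  m = (-82)² − 40·21 = 5884
m = 5884 > 0,  v_rel·d = -82 < 0  ⇒  outside

inside=no margin=5884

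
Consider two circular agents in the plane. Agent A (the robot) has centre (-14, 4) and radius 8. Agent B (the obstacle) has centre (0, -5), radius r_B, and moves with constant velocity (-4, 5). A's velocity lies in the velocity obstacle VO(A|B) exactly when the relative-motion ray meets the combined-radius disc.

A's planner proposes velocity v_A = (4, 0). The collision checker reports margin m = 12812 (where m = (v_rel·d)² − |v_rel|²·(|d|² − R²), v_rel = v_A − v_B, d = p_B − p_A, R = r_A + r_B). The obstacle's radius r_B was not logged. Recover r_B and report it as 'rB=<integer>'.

m = 12812
d = (14, -9);  v_rel = (8, -5),  |v_rel|² = 89
v_rel×d = (8)·(-9) − (-5)·(14) = -2
since m = R²·89 − (-2)²:  R² = (4 + 12812) / 89 = 144
R = √144 = 12  ⇒  r_B = 12 − 8 = 4

rB=4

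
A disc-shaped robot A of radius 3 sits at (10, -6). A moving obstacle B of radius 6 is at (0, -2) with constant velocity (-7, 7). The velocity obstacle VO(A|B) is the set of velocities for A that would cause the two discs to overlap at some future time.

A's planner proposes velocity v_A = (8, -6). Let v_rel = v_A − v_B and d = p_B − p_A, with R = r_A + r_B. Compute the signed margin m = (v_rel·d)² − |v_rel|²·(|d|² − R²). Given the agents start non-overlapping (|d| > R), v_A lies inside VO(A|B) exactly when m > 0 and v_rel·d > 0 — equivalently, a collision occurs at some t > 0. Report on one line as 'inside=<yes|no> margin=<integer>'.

d = (-10, 4),  |d|² = 116;  R = 3+6 = 9,  c = 116−9² = 35
v_rel = (15, -13),  |v_rel|² = 394;  v_rel·d = (15)·(-10) + (-13)·(4) = -202
394·t² + 404·t + 35 = 0  ⇒  m = (-202)² − 394·35 = 27014
m = 27014 > 0,  v_rel·d = -202 < 0  ⇒  outside

inside=no margin=27014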